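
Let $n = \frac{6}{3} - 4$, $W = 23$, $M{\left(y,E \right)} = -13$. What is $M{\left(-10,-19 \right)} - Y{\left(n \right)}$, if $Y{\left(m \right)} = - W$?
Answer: $10$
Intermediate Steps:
$n = -2$ ($n = 6 \cdot \frac{1}{3} - 4 = 2 - 4 = -2$)
$Y{\left(m \right)} = -23$ ($Y{\left(m \right)} = \left(-1\right) 23 = -23$)
$M{\left(-10,-19 \right)} - Y{\left(n \right)} = -13 - -23 = -13 + 23 = 10$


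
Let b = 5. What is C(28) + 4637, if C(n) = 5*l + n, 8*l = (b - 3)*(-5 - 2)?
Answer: 18625/4 ≈ 4656.3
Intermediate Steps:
l = -7/4 (l = ((5 - 3)*(-5 - 2))/8 = (2*(-7))/8 = (⅛)*(-14) = -7/4 ≈ -1.7500)
C(n) = -35/4 + n (C(n) = 5*(-7/4) + n = -35/4 + n)
C(28) + 4637 = (-35/4 + 28) + 4637 = 77/4 + 4637 = 18625/4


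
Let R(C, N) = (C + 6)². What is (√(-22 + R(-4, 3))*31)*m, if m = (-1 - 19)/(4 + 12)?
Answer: -465*I*√2/4 ≈ -164.4*I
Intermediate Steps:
R(C, N) = (6 + C)²
m = -5/4 (m = -20/16 = -20*1/16 = -5/4 ≈ -1.2500)
(√(-22 + R(-4, 3))*31)*m = (√(-22 + (6 - 4)²)*31)*(-5/4) = (√(-22 + 2²)*31)*(-5/4) = (√(-22 + 4)*31)*(-5/4) = (√(-18)*31)*(-5/4) = ((3*I*√2)*31)*(-5/4) = (93*I*√2)*(-5/4) = -465*I*√2/4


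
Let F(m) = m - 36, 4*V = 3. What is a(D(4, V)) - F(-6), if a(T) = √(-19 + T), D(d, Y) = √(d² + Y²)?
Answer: 42 + √(-76 + √265)/2 ≈ 42.0 + 3.864*I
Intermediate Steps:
V = ¾ (V = (¼)*3 = ¾ ≈ 0.75000)
F(m) = -36 + m
D(d, Y) = √(Y² + d²)
a(D(4, V)) - F(-6) = √(-19 + √((¾)² + 4²)) - (-36 - 6) = √(-19 + √(9/16 + 16)) - 1*(-42) = √(-19 + √(265/16)) + 42 = √(-19 + √265/4) + 42 = 42 + √(-19 + √265/4)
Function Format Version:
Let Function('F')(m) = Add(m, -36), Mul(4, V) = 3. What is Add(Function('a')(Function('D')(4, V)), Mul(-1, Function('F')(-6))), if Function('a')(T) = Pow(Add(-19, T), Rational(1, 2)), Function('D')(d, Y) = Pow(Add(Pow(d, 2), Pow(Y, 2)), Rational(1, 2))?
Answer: Add(42, Mul(Rational(1, 2), Pow(Add(-76, Pow(265, Rational(1, 2))), Rational(1, 2)))) ≈ Add(42.000, Mul(3.8640, I))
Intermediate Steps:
V = Rational(3, 4) (V = Mul(Rational(1, 4), 3) = Rational(3, 4) ≈ 0.75000)
Function('F')(m) = Add(-36, m)
Function('D')(d, Y) = Pow(Add(Pow(Y, 2), Pow(d, 2)), Rational(1, 2))
Add(Function('a')(Function('D')(4, V)), Mul(-1, Function('F')(-6))) = Add(Pow(Add(-19, Pow(Add(Pow(Rational(3, 4), 2), Pow(4, 2)), Rational(1, 2))), Rational(1, 2)), Mul(-1, Add(-36, -6))) = Add(Pow(Add(-19, Pow(Add(Rational(9, 16), 16), Rational(1, 2))), Rational(1, 2)), Mul(-1, -42)) = Add(Pow(Add(-19, Pow(Rational(265, 16), Rational(1, 2))), Rational(1, 2)), 42) = Add(Pow(Add(-19, Mul(Rational(1, 4), Pow(265, Rational(1, 2)))), Rational(1, 2)), 42) = Add(42, Pow(Add(-19, Mul(Rational(1, 4), Pow(265, Rational(1, 2)))), Rational(1, 2)))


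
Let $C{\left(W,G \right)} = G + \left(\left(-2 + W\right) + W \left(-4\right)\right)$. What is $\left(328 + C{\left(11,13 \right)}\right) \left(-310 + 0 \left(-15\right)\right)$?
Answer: $-94860$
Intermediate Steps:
$C{\left(W,G \right)} = -2 + G - 3 W$ ($C{\left(W,G \right)} = G - \left(2 + 3 W\right) = -2 + G - 3 W$)
$\left(328 + C{\left(11,13 \right)}\right) \left(-310 + 0 \left(-15\right)\right) = \left(328 - 22\right) \left(-310 + 0 \left(-15\right)\right) = \left(328 - 22\right) \left(-310 + 0\right) = \left(328 - 22\right) \left(-310\right) = 306 \left(-310\right) = -94860$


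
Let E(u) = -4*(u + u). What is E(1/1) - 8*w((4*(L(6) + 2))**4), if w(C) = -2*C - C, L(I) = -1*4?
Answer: 98296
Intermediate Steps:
L(I) = -4
E(u) = -8*u
w(C) = -3*C
E(1/1) - 8*w((4*(L(6) + 2))**4) = -8/1 - (-24)*(4*(-4 + 2))**4 = -8 - (-24)*(4*(-2))**4 = -8*1 - (-24)*(-8)**4 = -8 - (-24)*4096 = -8 - 8*(-12288) = -8 + 98304 = 98296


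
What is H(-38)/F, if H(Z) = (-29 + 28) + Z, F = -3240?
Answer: 13/1080 ≈ 0.012037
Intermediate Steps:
H(Z) = -1 + Z
H(-38)/F = (-1 - 38)/(-3240) = -39*(-1/3240) = 13/1080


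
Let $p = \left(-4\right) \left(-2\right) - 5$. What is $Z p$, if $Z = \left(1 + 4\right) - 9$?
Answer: $-12$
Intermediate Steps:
$Z = -4$ ($Z = 5 - 9 = -4$)
$p = 3$ ($p = 8 - 5 = 3$)
$Z p = \left(-4\right) 3 = -12$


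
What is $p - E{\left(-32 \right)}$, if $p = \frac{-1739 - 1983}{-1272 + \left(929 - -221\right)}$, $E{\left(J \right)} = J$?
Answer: $\frac{3813}{61} \approx 62.508$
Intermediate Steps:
$p = \frac{1861}{61}$ ($p = - \frac{3722}{-1272 + \left(929 + 221\right)} = - \frac{3722}{-1272 + 1150} = - \frac{3722}{-122} = \left(-3722\right) \left(- \frac{1}{122}\right) = \frac{1861}{61} \approx 30.508$)
$p - E{\left(-32 \right)} = \frac{1861}{61} - -32 = \frac{1861}{61} + 32 = \frac{3813}{61}$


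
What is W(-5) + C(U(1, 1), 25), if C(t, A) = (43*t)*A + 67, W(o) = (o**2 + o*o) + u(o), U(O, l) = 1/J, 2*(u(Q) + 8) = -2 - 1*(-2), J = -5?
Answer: -106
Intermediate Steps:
u(Q) = -8 (u(Q) = -8 + (-2 - 1*(-2))/2 = -8 + (-2 + 2)/2 = -8 + (1/2)*0 = -8 + 0 = -8)
U(O, l) = -1/5 (U(O, l) = 1/(-5) = -1/5)
W(o) = -8 + 2*o**2 (W(o) = (o**2 + o*o) - 8 = (o**2 + o**2) - 8 = 2*o**2 - 8 = -8 + 2*o**2)
C(t, A) = 67 + 43*A*t (C(t, A) = 43*A*t + 67 = 67 + 43*A*t)
W(-5) + C(U(1, 1), 25) = (-8 + 2*(-5)**2) + (67 + 43*25*(-1/5)) = (-8 + 2*25) + (67 - 215) = (-8 + 50) - 148 = 42 - 148 = -106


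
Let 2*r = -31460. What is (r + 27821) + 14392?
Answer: 26483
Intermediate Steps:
r = -15730 (r = (½)*(-31460) = -15730)
(r + 27821) + 14392 = (-15730 + 27821) + 14392 = 12091 + 14392 = 26483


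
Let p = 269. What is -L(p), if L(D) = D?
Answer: -269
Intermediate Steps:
-L(p) = -1*269 = -269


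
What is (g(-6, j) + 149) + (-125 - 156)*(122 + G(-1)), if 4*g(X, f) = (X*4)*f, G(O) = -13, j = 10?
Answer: -30540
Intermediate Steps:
g(X, f) = X*f (g(X, f) = ((X*4)*f)/4 = ((4*X)*f)/4 = (4*X*f)/4 = X*f)
(g(-6, j) + 149) + (-125 - 156)*(122 + G(-1)) = (-6*10 + 149) + (-125 - 156)*(122 - 13) = (-60 + 149) - 281*109 = 89 - 30629 = -30540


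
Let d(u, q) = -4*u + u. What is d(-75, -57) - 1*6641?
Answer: -6416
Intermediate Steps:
d(u, q) = -3*u
d(-75, -57) - 1*6641 = -3*(-75) - 1*6641 = 225 - 6641 = -6416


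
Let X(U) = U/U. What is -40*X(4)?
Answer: -40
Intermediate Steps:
X(U) = 1
-40*X(4) = -40*1 = -40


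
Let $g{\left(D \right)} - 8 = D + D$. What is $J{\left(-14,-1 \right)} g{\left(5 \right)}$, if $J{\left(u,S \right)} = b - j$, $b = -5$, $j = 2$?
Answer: $-126$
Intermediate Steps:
$g{\left(D \right)} = 8 + 2 D$ ($g{\left(D \right)} = 8 + \left(D + D\right) = 8 + 2 D$)
$J{\left(u,S \right)} = -7$ ($J{\left(u,S \right)} = -5 - 2 = -7$)
$J{\left(-14,-1 \right)} g{\left(5 \right)} = - 7 \left(8 + 2 \cdot 5\right) = - 7 \left(8 + 10\right) = \left(-7\right) 18 = -126$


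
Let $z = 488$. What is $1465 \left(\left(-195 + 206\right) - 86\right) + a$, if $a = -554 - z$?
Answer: $-110917$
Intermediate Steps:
$a = -1042$ ($a = -554 - 488 = -1042$)
$1465 \left(\left(-195 + 206\right) - 86\right) + a = 1465 \left(\left(-195 + 206\right) - 86\right) - 1042 = 1465 \left(11 - 86\right) - 1042 = 1465 \left(-75\right) - 1042 = -109875 - 1042 = -110917$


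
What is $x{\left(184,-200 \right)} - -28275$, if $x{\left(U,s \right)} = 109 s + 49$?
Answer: $6524$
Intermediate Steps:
$x{\left(U,s \right)} = 49 + 109 s$
$x{\left(184,-200 \right)} - -28275 = \left(49 + 109 \left(-200\right)\right) - -28275 = \left(49 - 21800\right) + 28275 = -21751 + 28275 = 6524$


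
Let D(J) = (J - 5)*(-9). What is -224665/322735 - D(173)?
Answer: 13935733/9221 ≈ 1511.3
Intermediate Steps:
D(J) = 45 - 9*J (D(J) = (-5 + J)*(-9) = 45 - 9*J)
-224665/322735 - D(173) = -224665/322735 - (45 - 9*173) = -224665*1/322735 - (45 - 1557) = -6419/9221 - 1*(-1512) = -6419/9221 + 1512 = 13935733/9221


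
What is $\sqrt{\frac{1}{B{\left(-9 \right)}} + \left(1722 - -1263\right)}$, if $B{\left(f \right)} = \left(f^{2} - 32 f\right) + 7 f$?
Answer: $\frac{\sqrt{31055974}}{102} \approx 54.635$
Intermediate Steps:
$B{\left(f \right)} = f^{2} - 25 f$
$\sqrt{\frac{1}{B{\left(-9 \right)}} + \left(1722 - -1263\right)} = \sqrt{\frac{1}{\left(-9\right) \left(-25 - 9\right)} + \left(1722 - -1263\right)} = \sqrt{\frac{1}{\left(-9\right) \left(-34\right)} + \left(1722 + 1263\right)} = \sqrt{\frac{1}{306} + 2985} = \sqrt{\frac{913411}{306}} = \frac{\sqrt{31055974}}{102}$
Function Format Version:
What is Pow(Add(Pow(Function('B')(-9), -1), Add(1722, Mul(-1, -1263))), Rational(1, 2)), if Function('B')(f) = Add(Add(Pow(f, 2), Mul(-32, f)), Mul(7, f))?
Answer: Mul(Rational(1, 102), Pow(31055974, Rational(1, 2))) ≈ 54.635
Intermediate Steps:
Function('B')(f) = Add(Pow(f, 2), Mul(-25, f))
Pow(Add(Pow(Function('B')(-9), -1), Add(1722, Mul(-1, -1263))), Rational(1, 2)) = Pow(Add(Pow(Mul(-9, Add(-25, -9)), -1), Add(1722, Mul(-1, -1263))), Rational(1, 2)) = Pow(Add(Pow(Mul(-9, -34), -1), Add(1722, 1263)), Rational(1, 2)) = Pow(Add(Pow(306, -1), 2985), Rational(1, 2)) = Pow(Add(Rational(1, 306), 2985), Rational(1, 2)) = Pow(Rational(913411, 306), Rational(1, 2)) = Mul(Rational(1, 102), Pow(31055974, Rational(1, 2)))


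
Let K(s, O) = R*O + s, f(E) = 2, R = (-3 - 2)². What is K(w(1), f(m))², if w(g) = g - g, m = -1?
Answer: 2500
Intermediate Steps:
R = 25 (R = (-5)² = 25)
w(g) = 0
K(s, O) = s + 25*O (K(s, O) = 25*O + s = s + 25*O)
K(w(1), f(m))² = (0 + 25*2)² = (0 + 50)² = 50² = 2500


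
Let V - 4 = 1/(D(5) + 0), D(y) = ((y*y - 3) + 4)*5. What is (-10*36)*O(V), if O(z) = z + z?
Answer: -37512/13 ≈ -2885.5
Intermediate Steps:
D(y) = 5 + 5*y² (D(y) = ((y² - 3) + 4)*5 = ((-3 + y²) + 4)*5 = (1 + y²)*5 = 5 + 5*y²)
V = 521/130 (V = 4 + 1/((5 + 5*5²) + 0) = 4 + 1/((5 + 5*25) + 0) = 4 + 1/((5 + 125) + 0) = 4 + 1/(130 + 0) = 4 + 1/130 = 521/130 ≈ 4.0077)
O(z) = 2*z
(-10*36)*O(V) = (-10*36)*(2*(521/130)) = -360*521/65 = -37512/13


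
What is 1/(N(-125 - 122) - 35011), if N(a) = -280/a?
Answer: -247/8647437 ≈ -2.8563e-5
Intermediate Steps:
1/(N(-125 - 122) - 35011) = 1/(-280/(-125 - 122) - 35011) = 1/(-280/(-247) - 35011) = 1/(-280*(-1/247) - 35011) = 1/(280/247 - 35011) = 1/(-8647437/247) = -247/8647437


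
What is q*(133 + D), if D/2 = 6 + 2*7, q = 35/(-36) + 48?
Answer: 292889/36 ≈ 8135.8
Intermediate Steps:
q = 1693/36 (q = 35*(-1/36) + 48 = -35/36 + 48 = 1693/36 ≈ 47.028)
D = 40 (D = 2*(6 + 2*7) = 2*(6 + 14) = 2*20 = 40)
q*(133 + D) = 1693*(133 + 40)/36 = (1693/36)*173 = 292889/36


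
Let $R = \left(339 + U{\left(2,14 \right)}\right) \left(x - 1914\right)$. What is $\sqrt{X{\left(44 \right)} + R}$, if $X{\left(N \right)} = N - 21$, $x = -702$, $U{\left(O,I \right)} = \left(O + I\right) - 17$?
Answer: $i \sqrt{884185} \approx 940.31 i$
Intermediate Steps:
$U{\left(O,I \right)} = -17 + I + O$ ($U{\left(O,I \right)} = \left(I + O\right) - 17 = -17 + I + O$)
$X{\left(N \right)} = -21 + N$
$R = -884208$ ($R = \left(339 + \left(-17 + 14 + 2\right)\right) \left(-702 - 1914\right) = \left(339 - 1\right) \left(-2616\right) = 338 \left(-2616\right) = -884208$)
$\sqrt{X{\left(44 \right)} + R} = \sqrt{\left(-21 + 44\right) - 884208} = \sqrt{23 - 884208} = \sqrt{-884185} = i \sqrt{884185}$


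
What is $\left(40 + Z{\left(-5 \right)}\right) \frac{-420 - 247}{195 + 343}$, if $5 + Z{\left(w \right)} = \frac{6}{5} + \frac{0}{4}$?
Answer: $- \frac{120727}{2690} \approx -44.88$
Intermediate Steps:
$Z{\left(w \right)} = - \frac{19}{5}$ ($Z{\left(w \right)} = -5 + \left(\frac{6}{5} + \frac{0}{4}\right) = -5 + \left(6 \cdot \frac{1}{5} + 0 \cdot \frac{1}{4}\right) = -5 + \left(\frac{6}{5} + 0\right) = -5 + \frac{6}{5} = - \frac{19}{5}$)
$\left(40 + Z{\left(-5 \right)}\right) \frac{-420 - 247}{195 + 343} = \left(40 - \frac{19}{5}\right) \frac{-420 - 247}{195 + 343} = \frac{181 \left(- \frac{667}{538}\right)}{5} = \frac{181 \left(\left(-667\right) \frac{1}{538}\right)}{5} = \frac{181}{5} \left(- \frac{667}{538}\right) = - \frac{120727}{2690}$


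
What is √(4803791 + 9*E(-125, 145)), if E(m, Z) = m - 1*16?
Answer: √4802522 ≈ 2191.5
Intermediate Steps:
E(m, Z) = -16 + m (E(m, Z) = m - 16 = -16 + m)
√(4803791 + 9*E(-125, 145)) = √(4803791 + 9*(-16 - 125)) = √(4803791 + 9*(-141)) = √(4803791 - 1269) = √4802522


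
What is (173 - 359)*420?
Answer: -78120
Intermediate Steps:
(173 - 359)*420 = -186*420 = -78120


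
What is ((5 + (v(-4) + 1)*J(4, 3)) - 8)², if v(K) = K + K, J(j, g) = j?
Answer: 961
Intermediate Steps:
v(K) = 2*K
((5 + (v(-4) + 1)*J(4, 3)) - 8)² = ((5 + (2*(-4) + 1)*4) - 8)² = ((5 + (-8 + 1)*4) - 8)² = ((5 - 7*4) - 8)² = ((5 - 28) - 8)² = (-23 - 8)² = (-31)² = 961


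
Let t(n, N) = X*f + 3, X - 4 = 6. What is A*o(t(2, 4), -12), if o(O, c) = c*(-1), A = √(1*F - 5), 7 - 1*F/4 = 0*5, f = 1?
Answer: 12*√23 ≈ 57.550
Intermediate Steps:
X = 10 (X = 4 + 6 = 10)
F = 28 (F = 28 - 0*5 = 28 - 4*0 = 28 + 0 = 28)
t(n, N) = 13 (t(n, N) = 10*1 + 3 = 10 + 3 = 13)
A = √23 (A = √(1*28 - 5) = √(28 - 5) = √23 ≈ 4.7958)
o(O, c) = -c
A*o(t(2, 4), -12) = √23*(-1*(-12)) = √23*12 = 12*√23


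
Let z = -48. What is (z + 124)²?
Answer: 5776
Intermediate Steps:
(z + 124)² = (-48 + 124)² = 76² = 5776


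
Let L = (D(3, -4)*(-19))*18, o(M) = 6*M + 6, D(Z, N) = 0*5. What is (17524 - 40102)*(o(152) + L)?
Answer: -20726604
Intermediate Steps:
D(Z, N) = 0
o(M) = 6 + 6*M
L = 0 (L = (0*(-19))*18 = 0*18 = 0)
(17524 - 40102)*(o(152) + L) = (17524 - 40102)*((6 + 6*152) + 0) = -22578*((6 + 912) + 0) = -22578*(918 + 0) = -22578*918 = -20726604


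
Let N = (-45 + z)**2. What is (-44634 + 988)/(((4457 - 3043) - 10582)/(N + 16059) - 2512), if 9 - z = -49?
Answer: 88535911/5096738 ≈ 17.371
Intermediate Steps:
z = 58 (z = 9 - 1*(-49) = 9 + 49 = 58)
N = 169 (N = (-45 + 58)**2 = 13**2 = 169)
(-44634 + 988)/(((4457 - 3043) - 10582)/(N + 16059) - 2512) = (-44634 + 988)/(((4457 - 3043) - 10582)/(169 + 16059) - 2512) = -43646/((1414 - 10582)/16228 - 2512) = -43646/(-9168*1/16228 - 2512) = -43646/(-2292/4057 - 2512) = -43646/(-10193476/4057) = -43646*(-4057/10193476) = 88535911/5096738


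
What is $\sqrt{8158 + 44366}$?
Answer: $6 \sqrt{1459} \approx 229.18$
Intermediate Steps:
$\sqrt{8158 + 44366} = \sqrt{52524} = 6 \sqrt{1459}$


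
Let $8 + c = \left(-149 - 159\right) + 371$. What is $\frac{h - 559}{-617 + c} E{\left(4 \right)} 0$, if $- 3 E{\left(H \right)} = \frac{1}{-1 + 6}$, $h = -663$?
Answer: $0$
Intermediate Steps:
$E{\left(H \right)} = - \frac{1}{15}$ ($E{\left(H \right)} = - \frac{1}{3 \left(-1 + 6\right)} = - \frac{1}{3 \cdot 5} = \left(- \frac{1}{3}\right) \frac{1}{5} = - \frac{1}{15}$)
$c = 55$ ($c = -8 + \left(\left(-149 - 159\right) + 371\right) = -8 + \left(-308 + 371\right) = -8 + 63 = 55$)
$\frac{h - 559}{-617 + c} E{\left(4 \right)} 0 = \frac{-663 - 559}{-617 + 55} \left(\left(- \frac{1}{15}\right) 0\right) = - \frac{1222}{-562} \cdot 0 = \left(-1222\right) \left(- \frac{1}{562}\right) 0 = \frac{611}{281} \cdot 0 = 0$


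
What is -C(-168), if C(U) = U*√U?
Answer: 336*I*√42 ≈ 2177.5*I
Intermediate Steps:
C(U) = U^(3/2)
-C(-168) = -(-168)^(3/2) = -(-336)*I*√42 = 336*I*√42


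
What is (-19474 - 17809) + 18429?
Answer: -18854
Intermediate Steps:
(-19474 - 17809) + 18429 = -37283 + 18429 = -18854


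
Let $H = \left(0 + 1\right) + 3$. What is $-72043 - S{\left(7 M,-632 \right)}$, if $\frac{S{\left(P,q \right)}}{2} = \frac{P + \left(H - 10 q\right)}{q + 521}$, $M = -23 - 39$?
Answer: $- \frac{7984993}{111} \approx -71937.0$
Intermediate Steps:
$H = 4$ ($H = 1 + 3 = 4$)
$M = -62$ ($M = -23 - 39 = -62$)
$S{\left(P,q \right)} = \frac{2 \left(4 + P - 10 q\right)}{521 + q}$ ($S{\left(P,q \right)} = 2 \frac{P - \left(-4 + 10 q\right)}{q + 521} = 2 \frac{4 + P - 10 q}{521 + q} = \frac{2 \left(4 + P - 10 q\right)}{521 + q}$)
$-72043 - S{\left(7 M,-632 \right)} = -72043 - \frac{2 \left(4 + 7 \left(-62\right) - -6320\right)}{521 - 632} = -72043 - \frac{2 \left(4 - 434 + 6320\right)}{-111} = -72043 - 2 \left(- \frac{1}{111}\right) 5890 = -72043 - - \frac{11780}{111} = -72043 + \frac{11780}{111} = - \frac{7984993}{111}$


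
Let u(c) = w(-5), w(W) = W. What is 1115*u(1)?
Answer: -5575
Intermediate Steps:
u(c) = -5
1115*u(1) = 1115*(-5) = -5575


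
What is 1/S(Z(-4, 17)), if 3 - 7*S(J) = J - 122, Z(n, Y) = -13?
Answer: 7/138 ≈ 0.050725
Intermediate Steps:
S(J) = 125/7 - J/7 (S(J) = 3/7 - (J - 122)/7 = 3/7 - (-122 + J)/7 = 3/7 + (122/7 - J/7) = 125/7 - J/7)
1/S(Z(-4, 17)) = 1/(125/7 - ⅐*(-13)) = 1/(125/7 + 13/7) = 1/(138/7) = 7/138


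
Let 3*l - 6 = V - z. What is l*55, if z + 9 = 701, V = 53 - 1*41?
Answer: -37070/3 ≈ -12357.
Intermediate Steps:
V = 12 (V = 53 - 41 = 12)
z = 692 (z = -9 + 701 = 692)
l = -674/3 (l = 2 + (12 - 1*692)/3 = 2 + (12 - 692)/3 = 2 + (⅓)*(-680) = 2 - 680/3 = -674/3 ≈ -224.67)
l*55 = -674/3*55 = -37070/3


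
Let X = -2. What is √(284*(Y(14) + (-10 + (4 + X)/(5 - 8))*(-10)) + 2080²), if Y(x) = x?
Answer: 2*√9811506/3 ≈ 2088.2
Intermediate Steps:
√(284*(Y(14) + (-10 + (4 + X)/(5 - 8))*(-10)) + 2080²) = √(284*(14 + (-10 + (4 - 2)/(5 - 8))*(-10)) + 2080²) = √(284*(14 + (-10 + 2/(-3))*(-10)) + 4326400) = √(284*(14 + (-10 + 2*(-⅓))*(-10)) + 4326400) = √(284*(14 + (-10 - ⅔)*(-10)) + 4326400) = √(284*(14 - 32/3*(-10)) + 4326400) = √(284*(14 + 320/3) + 4326400) = √(284*(362/3) + 4326400) = √(102808/3 + 4326400) = √(13082008/3) = 2*√9811506/3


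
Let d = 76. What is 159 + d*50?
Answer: 3959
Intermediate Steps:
159 + d*50 = 159 + 76*50 = 159 + 3800 = 3959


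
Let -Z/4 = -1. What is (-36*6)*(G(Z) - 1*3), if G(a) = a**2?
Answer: -2808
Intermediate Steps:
Z = 4 (Z = -4*(-1) = 4)
(-36*6)*(G(Z) - 1*3) = (-36*6)*(4**2 - 1*3) = -216*(16 - 3) = -216*13 = -2808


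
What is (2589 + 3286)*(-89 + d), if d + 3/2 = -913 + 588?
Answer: -4882125/2 ≈ -2.4411e+6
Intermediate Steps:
d = -653/2 (d = -3/2 + (-913 + 588) = -3/2 - 325 = -653/2 ≈ -326.50)
(2589 + 3286)*(-89 + d) = (2589 + 3286)*(-89 - 653/2) = 5875*(-831/2) = -4882125/2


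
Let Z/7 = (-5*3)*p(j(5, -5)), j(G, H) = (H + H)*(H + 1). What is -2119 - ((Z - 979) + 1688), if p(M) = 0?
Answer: -2828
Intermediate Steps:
j(G, H) = 2*H*(1 + H) (j(G, H) = (2*H)*(1 + H) = 2*H*(1 + H))
Z = 0 (Z = 7*(-5*3*0) = 7*(-15*0) = 7*0 = 0)
-2119 - ((Z - 979) + 1688) = -2119 - ((0 - 979) + 1688) = -2119 - (-979 + 1688) = -2119 - 1*709 = -2119 - 709 = -2828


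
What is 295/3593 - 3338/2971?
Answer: -11116989/10674803 ≈ -1.0414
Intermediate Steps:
295/3593 - 3338/2971 = -11116989/10674803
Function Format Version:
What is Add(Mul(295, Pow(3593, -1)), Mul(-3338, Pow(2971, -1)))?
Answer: Rational(-11116989, 10674803) ≈ -1.0414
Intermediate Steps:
Add(Mul(295, Pow(3593, -1)), Mul(-3338, Pow(2971, -1))) = Add(Mul(295, Rational(1, 3593)), Mul(-3338, Rational(1, 2971))) = Add(Rational(295, 3593), Rational(-3338, 2971)) = Rational(-11116989, 10674803)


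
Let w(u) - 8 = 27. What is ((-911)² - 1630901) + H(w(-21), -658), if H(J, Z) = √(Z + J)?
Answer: -800980 + I*√623 ≈ -8.0098e+5 + 24.96*I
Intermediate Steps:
w(u) = 35 (w(u) = 8 + 27 = 35)
H(J, Z) = √(J + Z)
((-911)² - 1630901) + H(w(-21), -658) = ((-911)² - 1630901) + √(35 - 658) = (829921 - 1630901) + √(-623) = -800980 + I*√623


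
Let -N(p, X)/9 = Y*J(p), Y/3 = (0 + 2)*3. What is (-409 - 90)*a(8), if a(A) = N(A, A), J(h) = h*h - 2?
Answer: 5011956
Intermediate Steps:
Y = 18 (Y = 3*((0 + 2)*3) = 3*(2*3) = 3*6 = 18)
J(h) = -2 + h**2 (J(h) = h**2 - 2 = -2 + h**2)
N(p, X) = 324 - 162*p**2 (N(p, X) = -162*(-2 + p**2) = -9*(-36 + 18*p**2) = 324 - 162*p**2)
a(A) = 324 - 162*A**2
(-409 - 90)*a(8) = (-409 - 90)*(324 - 162*8**2) = -499*(324 - 162*64) = -499*(324 - 10368) = -499*(-10044) = 5011956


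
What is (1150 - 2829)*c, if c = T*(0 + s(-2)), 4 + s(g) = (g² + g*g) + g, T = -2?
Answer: 6716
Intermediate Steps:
s(g) = -4 + g + 2*g² (s(g) = -4 + ((g² + g*g) + g) = -4 + ((g² + g²) + g) = -4 + (2*g² + g) = -4 + (g + 2*g²) = -4 + g + 2*g²)
c = -4 (c = -2*(0 + (-4 - 2 + 2*(-2)²)) = -2*(0 + (-4 - 2 + 2*4)) = -2*(0 + (-4 - 2 + 8)) = -2*(0 + 2) = -2*2 = -4)
(1150 - 2829)*c = (1150 - 2829)*(-4) = -1679*(-4) = 6716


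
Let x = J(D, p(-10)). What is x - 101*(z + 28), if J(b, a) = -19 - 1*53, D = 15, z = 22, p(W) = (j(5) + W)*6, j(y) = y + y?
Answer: -5122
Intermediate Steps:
j(y) = 2*y
p(W) = 60 + 6*W (p(W) = (2*5 + W)*6 = (10 + W)*6 = 60 + 6*W)
J(b, a) = -72 (J(b, a) = -19 - 53 = -72)
x = -72
x - 101*(z + 28) = -72 - 101*(22 + 28) = -72 - 101*50 = -72 - 5050 = -5122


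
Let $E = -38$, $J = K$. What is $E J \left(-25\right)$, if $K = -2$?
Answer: $-1900$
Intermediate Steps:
$J = -2$
$E J \left(-25\right) = \left(-38\right) \left(-2\right) \left(-25\right) = 76 \left(-25\right) = -1900$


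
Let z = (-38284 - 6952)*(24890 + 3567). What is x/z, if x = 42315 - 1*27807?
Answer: -279/24755401 ≈ -1.1270e-5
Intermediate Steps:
z = -1287280852 (z = -45236*28457 = -1287280852)
x = 14508 (x = 42315 - 27807 = 14508)
x/z = 14508/(-1287280852) = 14508*(-1/1287280852) = -279/24755401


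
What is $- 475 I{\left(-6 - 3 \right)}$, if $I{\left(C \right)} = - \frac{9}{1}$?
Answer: $4275$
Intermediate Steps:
$I{\left(C \right)} = -9$ ($I{\left(C \right)} = \left(-9\right) 1 = -9$)
$- 475 I{\left(-6 - 3 \right)} = \left(-475\right) \left(-9\right) = 4275$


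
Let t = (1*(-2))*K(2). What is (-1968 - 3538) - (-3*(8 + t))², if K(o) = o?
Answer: -5650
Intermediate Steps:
t = -4 (t = (1*(-2))*2 = -2*2 = -4)
(-1968 - 3538) - (-3*(8 + t))² = (-1968 - 3538) - (-3*(8 - 4))² = -5506 - (-3*4)² = -5506 - 1*(-12)² = -5506 - 1*144 = -5506 - 144 = -5650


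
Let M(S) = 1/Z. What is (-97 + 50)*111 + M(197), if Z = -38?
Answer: -198247/38 ≈ -5217.0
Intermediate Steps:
M(S) = -1/38 (M(S) = 1/(-38) = -1/38)
(-97 + 50)*111 + M(197) = (-97 + 50)*111 - 1/38 = -47*111 - 1/38 = -5217 - 1/38 = -198247/38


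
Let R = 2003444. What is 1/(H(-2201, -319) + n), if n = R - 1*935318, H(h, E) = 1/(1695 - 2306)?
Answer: 611/652624985 ≈ 9.3622e-7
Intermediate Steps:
H(h, E) = -1/611 (H(h, E) = 1/(-611) = -1/611)
n = 1068126 (n = 2003444 - 1*935318 = 2003444 - 935318 = 1068126)
1/(H(-2201, -319) + n) = 1/(-1/611 + 1068126) = 1/(652624985/611) = 611/652624985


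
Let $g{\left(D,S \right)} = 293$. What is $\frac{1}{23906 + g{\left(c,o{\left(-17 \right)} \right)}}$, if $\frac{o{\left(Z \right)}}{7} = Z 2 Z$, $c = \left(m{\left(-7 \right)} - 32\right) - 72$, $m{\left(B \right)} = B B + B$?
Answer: $\frac{1}{24199} \approx 4.1324 \cdot 10^{-5}$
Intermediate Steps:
$m{\left(B \right)} = B + B^{2}$ ($m{\left(B \right)} = B^{2} + B = B + B^{2}$)
$c = -62$ ($c = \left(- 7 \left(1 - 7\right) - 32\right) - 72 = \left(\left(-7\right) \left(-6\right) - 32\right) - 72 = \left(42 - 32\right) - 72 = 10 - 72 = -62$)
$o{\left(Z \right)} = 14 Z^{2}$ ($o{\left(Z \right)} = 7 Z 2 Z = 7 \cdot 2 Z Z = 7 \cdot 2 Z^{2} = 14 Z^{2}$)
$\frac{1}{23906 + g{\left(c,o{\left(-17 \right)} \right)}} = \frac{1}{23906 + 293} = \frac{1}{24199}$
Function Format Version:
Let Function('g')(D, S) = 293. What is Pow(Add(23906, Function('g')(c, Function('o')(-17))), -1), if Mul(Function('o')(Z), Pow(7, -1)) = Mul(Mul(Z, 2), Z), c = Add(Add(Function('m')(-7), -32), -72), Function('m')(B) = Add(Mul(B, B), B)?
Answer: Rational(1, 24199) ≈ 4.1324e-5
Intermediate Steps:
Function('m')(B) = Add(B, Pow(B, 2)) (Function('m')(B) = Add(Pow(B, 2), B) = Add(B, Pow(B, 2)))
c = -62 (c = Add(Add(Mul(-7, Add(1, -7)), -32), -72) = Add(Add(Mul(-7, -6), -32), -72) = Add(Add(42, -32), -72) = Add(10, -72) = -62)
Function('o')(Z) = Mul(14, Pow(Z, 2)) (Function('o')(Z) = Mul(7, Mul(Mul(Z, 2), Z)) = Mul(7, Mul(Mul(2, Z), Z)) = Mul(7, Mul(2, Pow(Z, 2))) = Mul(14, Pow(Z, 2)))
Pow(Add(23906, Function('g')(c, Function('o')(-17))), -1) = Pow(Add(23906, 293), -1) = Pow(24199, -1) = Rational(1, 24199)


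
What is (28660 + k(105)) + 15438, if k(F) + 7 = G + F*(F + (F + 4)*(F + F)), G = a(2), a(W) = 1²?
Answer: 2458567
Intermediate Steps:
a(W) = 1
G = 1
k(F) = -6 + F*(F + 2*F*(4 + F)) (k(F) = -7 + (1 + F*(F + (F + 4)*(F + F))) = -7 + (1 + F*(F + (4 + F)*(2*F))) = -7 + (1 + F*(F + 2*F*(4 + F))) = -6 + F*(F + 2*F*(4 + F)))
(28660 + k(105)) + 15438 = (28660 + (-6 + 2*105³ + 9*105²)) + 15438 = (28660 + (-6 + 2*1157625 + 9*11025)) + 15438 = (28660 + (-6 + 2315250 + 99225)) + 15438 = (28660 + 2414469) + 15438 = 2443129 + 15438 = 2458567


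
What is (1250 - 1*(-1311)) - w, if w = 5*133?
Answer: 1896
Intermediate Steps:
w = 665
(1250 - 1*(-1311)) - w = (1250 - 1*(-1311)) - 1*665 = (1250 + 1311) - 665 = 2561 - 665 = 1896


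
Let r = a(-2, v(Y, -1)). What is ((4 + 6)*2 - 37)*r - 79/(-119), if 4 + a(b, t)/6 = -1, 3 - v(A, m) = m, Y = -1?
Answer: 60769/119 ≈ 510.66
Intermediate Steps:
v(A, m) = 3 - m
a(b, t) = -30 (a(b, t) = -24 + 6*(-1) = -24 - 6 = -30)
r = -30
((4 + 6)*2 - 37)*r - 79/(-119) = ((4 + 6)*2 - 37)*(-30) - 79/(-119) = (10*2 - 37)*(-30) - 79*(-1/119) = (20 - 37)*(-30) + 79/119 = -17*(-30) + 79/119 = 510 + 79/119 = 60769/119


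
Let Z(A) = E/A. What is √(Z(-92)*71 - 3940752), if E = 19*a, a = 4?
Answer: I*√2084688835/23 ≈ 1985.1*I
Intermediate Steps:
E = 76 (E = 19*4 = 76)
Z(A) = 76/A
√(Z(-92)*71 - 3940752) = √((76/(-92))*71 - 3940752) = √((76*(-1/92))*71 - 3940752) = √(-19/23*71 - 3940752) = √(-1349/23 - 3940752) = √(-90638645/23) = I*√2084688835/23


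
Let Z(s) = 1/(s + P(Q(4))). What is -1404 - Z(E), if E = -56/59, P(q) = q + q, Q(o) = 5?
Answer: -749795/534 ≈ -1404.1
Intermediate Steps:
P(q) = 2*q
E = -56/59 (E = -56*1/59 = -56/59 ≈ -0.94915)
Z(s) = 1/(10 + s) (Z(s) = 1/(s + 2*5) = 1/(s + 10) = 1/(10 + s))
-1404 - Z(E) = -1404 - 1/(10 - 56/59) = -1404 - 1/534/59 = -1404 - 1*59/534 = -1404 - 59/534 = -749795/534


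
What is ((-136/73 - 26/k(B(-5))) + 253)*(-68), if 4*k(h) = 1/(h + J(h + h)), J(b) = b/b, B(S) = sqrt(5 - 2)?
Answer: -730388/73 + 7072*sqrt(3) ≈ 2243.8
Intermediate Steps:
B(S) = sqrt(3)
J(b) = 1
k(h) = 1/(4*(1 + h)) (k(h) = 1/(4*(h + 1)) = 1/(4*(1 + h)))
((-136/73 - 26/k(B(-5))) + 253)*(-68) = ((-136/73 - (104 + 104*sqrt(3))) + 253)*(-68) = ((-136*1/73 - 26*(4 + 4*sqrt(3))) + 253)*(-68) = ((-136/73 + (-104 - 104*sqrt(3))) + 253)*(-68) = ((-7728/73 - 104*sqrt(3)) + 253)*(-68) = (10741/73 - 104*sqrt(3))*(-68) = -730388/73 + 7072*sqrt(3)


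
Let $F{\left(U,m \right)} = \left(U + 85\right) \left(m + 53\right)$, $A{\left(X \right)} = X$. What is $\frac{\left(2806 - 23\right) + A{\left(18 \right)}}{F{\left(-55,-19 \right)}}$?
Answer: $\frac{2801}{1020} \approx 2.7461$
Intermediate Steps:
$F{\left(U,m \right)} = \left(53 + m\right) \left(85 + U\right)$ ($F{\left(U,m \right)} = \left(85 + U\right) \left(53 + m\right) = \left(53 + m\right) \left(85 + U\right)$)
$\frac{\left(2806 - 23\right) + A{\left(18 \right)}}{F{\left(-55,-19 \right)}} = \frac{\left(2806 - 23\right) + 18}{4505 + 53 \left(-55\right) + 85 \left(-19\right) - -1045} = \frac{2783 + 18}{4505 - 2915 - 1615 + 1045} = \frac{2801}{1020}$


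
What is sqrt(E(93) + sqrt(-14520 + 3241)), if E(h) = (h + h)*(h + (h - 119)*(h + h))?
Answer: sqrt(-882198 + I*sqrt(11279)) ≈ 0.057 + 939.25*I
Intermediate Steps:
E(h) = 2*h*(h + 2*h*(-119 + h)) (E(h) = (2*h)*(h + (-119 + h)*(2*h)) = (2*h)*(h + 2*h*(-119 + h)) = 2*h*(h + 2*h*(-119 + h)))
sqrt(E(93) + sqrt(-14520 + 3241)) = sqrt(93**2*(-474 + 4*93) + sqrt(-14520 + 3241)) = sqrt(8649*(-474 + 372) + sqrt(-11279)) = sqrt(8649*(-102) + I*sqrt(11279)) = sqrt(-882198 + I*sqrt(11279))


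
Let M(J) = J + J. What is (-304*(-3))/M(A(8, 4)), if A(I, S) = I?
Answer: 57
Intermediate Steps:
M(J) = 2*J
(-304*(-3))/M(A(8, 4)) = (-304*(-3))/((2*8)) = 912/16 = 912*(1/16) = 57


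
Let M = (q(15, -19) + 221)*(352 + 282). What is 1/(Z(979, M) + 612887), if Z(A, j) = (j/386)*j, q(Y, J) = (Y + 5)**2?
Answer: 193/77623644089 ≈ 2.4864e-9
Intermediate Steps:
q(Y, J) = (5 + Y)**2
M = 393714 (M = ((5 + 15)**2 + 221)*(352 + 282) = (20**2 + 221)*634 = (400 + 221)*634 = 621*634 = 393714)
Z(A, j) = j**2/386 (Z(A, j) = (j*(1/386))*j = (j/386)*j = j**2/386)
1/(Z(979, M) + 612887) = 1/((1/386)*393714**2 + 612887) = 1/((1/386)*155010713796 + 612887) = 1/(77505356898/193 + 612887) = 1/(77623644089/193) = 193/77623644089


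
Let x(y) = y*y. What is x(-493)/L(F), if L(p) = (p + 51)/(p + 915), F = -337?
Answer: -70241161/143 ≈ -4.9120e+5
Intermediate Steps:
L(p) = (51 + p)/(915 + p)
x(y) = y²
x(-493)/L(F) = (-493)²/(((51 - 337)/(915 - 337))) = 243049/((-286/578)) = 243049/(((1/578)*(-286))) = 243049/(-143/289) = 243049*(-289/143) = -70241161/143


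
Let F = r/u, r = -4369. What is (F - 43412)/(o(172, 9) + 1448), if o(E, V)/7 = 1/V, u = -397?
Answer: -155071755/5176483 ≈ -29.957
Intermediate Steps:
o(E, V) = 7/V
F = 4369/397 (F = -4369/(-397) = -4369*(-1/397) = 4369/397 ≈ 11.005)
(F - 43412)/(o(172, 9) + 1448) = (4369/397 - 43412)/(7/9 + 1448) = -17230195/(397*(7*(1/9) + 1448)) = -17230195/(397*(7/9 + 1448)) = -17230195/(397*13039/9) = -17230195/397*9/13039 = -155071755/5176483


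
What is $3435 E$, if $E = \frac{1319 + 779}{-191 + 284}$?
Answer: $\frac{2402210}{31} \approx 77491.0$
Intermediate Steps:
$E = \frac{2098}{93} \approx 22.559$
$3435 E = 3435 \cdot \frac{2098}{93} = \frac{2402210}{31}$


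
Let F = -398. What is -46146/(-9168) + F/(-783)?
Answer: 6630197/1196424 ≈ 5.5417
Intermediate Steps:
-46146/(-9168) + F/(-783) = -46146/(-9168) - 398/(-783) = -46146*(-1/9168) - 398*(-1/783) = 7691/1528 + 398/783 = 6630197/1196424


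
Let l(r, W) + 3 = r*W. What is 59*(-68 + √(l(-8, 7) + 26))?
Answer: -4012 + 59*I*√33 ≈ -4012.0 + 338.93*I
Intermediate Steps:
l(r, W) = -3 + W*r (l(r, W) = -3 + r*W = -3 + W*r)
59*(-68 + √(l(-8, 7) + 26)) = 59*(-68 + √((-3 + 7*(-8)) + 26)) = 59*(-68 + √((-3 - 56) + 26)) = 59*(-68 + √(-59 + 26)) = 59*(-68 + √(-33)) = 59*(-68 + I*√33) = -4012 + 59*I*√33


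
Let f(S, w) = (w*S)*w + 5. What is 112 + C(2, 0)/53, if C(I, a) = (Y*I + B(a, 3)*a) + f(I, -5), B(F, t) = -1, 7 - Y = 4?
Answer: 5997/53 ≈ 113.15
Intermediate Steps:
Y = 3 (Y = 7 - 1*4 = 7 - 4 = 3)
f(S, w) = 5 + S*w**2 (f(S, w) = (S*w)*w + 5 = S*w**2 + 5 = 5 + S*w**2)
C(I, a) = 5 - a + 28*I (C(I, a) = (3*I - a) + (5 + I*(-5)**2) = (-a + 3*I) + (5 + I*25) = (-a + 3*I) + (5 + 25*I) = 5 - a + 28*I)
112 + C(2, 0)/53 = 112 + (5 - 1*0 + 28*2)/53 = 112 + (5 + 0 + 56)*(1/53) = 112 + 61*(1/53) = 112 + 61/53 = 5997/53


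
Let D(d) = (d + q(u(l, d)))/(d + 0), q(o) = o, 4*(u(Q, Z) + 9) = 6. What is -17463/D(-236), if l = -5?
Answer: -8242536/487 ≈ -16925.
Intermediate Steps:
u(Q, Z) = -15/2 (u(Q, Z) = -9 + (¼)*6 = -9 + 3/2 = -15/2)
D(d) = (-15/2 + d)/d (D(d) = (d - 15/2)/(d + 0) = (-15/2 + d)/d)
-17463/D(-236) = -17463*(-236/(-15/2 - 236)) = -17463/((-1/236*(-487/2))) = -17463/487/472 = -17463*472/487 = -8242536/487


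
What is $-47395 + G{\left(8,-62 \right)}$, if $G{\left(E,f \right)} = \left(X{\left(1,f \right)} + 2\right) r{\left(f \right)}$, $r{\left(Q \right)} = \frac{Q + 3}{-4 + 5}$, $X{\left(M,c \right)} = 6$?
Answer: $-47867$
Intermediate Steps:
$r{\left(Q \right)} = 3 + Q$ ($r{\left(Q \right)} = \frac{3 + Q}{1} = \left(3 + Q\right) 1 = 3 + Q$)
$G{\left(E,f \right)} = 24 + 8 f$ ($G{\left(E,f \right)} = \left(6 + 2\right) \left(3 + f\right) = 8 \left(3 + f\right) = 24 + 8 f$)
$-47395 + G{\left(8,-62 \right)} = -47395 + \left(24 + 8 \left(-62\right)\right) = -47395 + \left(24 - 496\right) = -47395 - 472 = -47867$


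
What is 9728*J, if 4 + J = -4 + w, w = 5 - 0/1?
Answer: -29184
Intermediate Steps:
w = 5 (w = 5 - 0 = 5 - 1*0 = 5 + 0 = 5)
J = -3 (J = -4 + (-4 + 5) = -4 + 1 = -3)
9728*J = 9728*(-3) = -29184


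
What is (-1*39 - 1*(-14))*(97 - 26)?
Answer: -1775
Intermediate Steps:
(-1*39 - 1*(-14))*(97 - 26) = (-39 + 14)*71 = -25*71 = -1775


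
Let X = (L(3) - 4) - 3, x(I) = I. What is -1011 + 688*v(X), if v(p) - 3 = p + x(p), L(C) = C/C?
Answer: -7203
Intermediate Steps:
L(C) = 1
X = -6 (X = (1 - 4) - 3 = -3 - 3 = -6)
v(p) = 3 + 2*p (v(p) = 3 + (p + p) = 3 + 2*p)
-1011 + 688*v(X) = -1011 + 688*(3 + 2*(-6)) = -1011 + 688*(3 - 12) = -1011 + 688*(-9) = -1011 - 6192 = -7203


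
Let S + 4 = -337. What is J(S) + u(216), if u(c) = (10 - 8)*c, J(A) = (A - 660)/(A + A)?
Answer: 26875/62 ≈ 433.47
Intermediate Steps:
S = -341 (S = -4 - 337 = -341)
J(A) = (-660 + A)/(2*A) (J(A) = (-660 + A)/((2*A)) = (-660 + A)*(1/(2*A)) = (-660 + A)/(2*A))
u(c) = 2*c
J(S) + u(216) = (1/2)*(-660 - 341)/(-341) + 2*216 = (1/2)*(-1/341)*(-1001) + 432 = 91/62 + 432 = 26875/62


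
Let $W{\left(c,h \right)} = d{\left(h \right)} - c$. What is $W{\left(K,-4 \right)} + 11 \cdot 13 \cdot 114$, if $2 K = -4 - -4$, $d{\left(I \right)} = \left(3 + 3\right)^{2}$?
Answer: $16338$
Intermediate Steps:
$d{\left(I \right)} = 36$ ($d{\left(I \right)} = 6^{2} = 36$)
$K = 0$ ($K = \frac{-4 - -4}{2} = \frac{-4 + 4}{2} = \frac{1}{2} \cdot 0 = 0$)
$W{\left(c,h \right)} = 36 - c$
$W{\left(K,-4 \right)} + 11 \cdot 13 \cdot 114 = \left(36 - 0\right) + 11 \cdot 13 \cdot 114 = \left(36 + 0\right) + 143 \cdot 114 = 36 + 16302 = 16338$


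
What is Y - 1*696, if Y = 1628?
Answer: 932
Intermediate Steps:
Y - 1*696 = 1628 - 1*696 = 1628 - 696 = 932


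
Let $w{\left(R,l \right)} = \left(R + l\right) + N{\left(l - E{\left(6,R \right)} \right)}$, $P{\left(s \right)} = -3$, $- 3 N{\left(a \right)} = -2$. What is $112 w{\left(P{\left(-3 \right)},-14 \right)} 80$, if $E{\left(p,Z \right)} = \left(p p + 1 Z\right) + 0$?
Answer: $- \frac{439040}{3} \approx -1.4635 \cdot 10^{5}$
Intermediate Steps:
$E{\left(p,Z \right)} = Z + p^{2}$ ($E{\left(p,Z \right)} = \left(p^{2} + Z\right) + 0 = \left(Z + p^{2}\right) + 0 = Z + p^{2}$)
$N{\left(a \right)} = \frac{2}{3}$ ($N{\left(a \right)} = \left(- \frac{1}{3}\right) \left(-2\right) = \frac{2}{3}$)
$w{\left(R,l \right)} = \frac{2}{3} + R + l$ ($w{\left(R,l \right)} = \left(R + l\right) + \frac{2}{3} = \frac{2}{3} + R + l$)
$112 w{\left(P{\left(-3 \right)},-14 \right)} 80 = 112 \left(\frac{2}{3} - 3 - 14\right) 80 = 112 \left(- \frac{49}{3}\right) 80 = \left(- \frac{5488}{3}\right) 80 = - \frac{439040}{3}$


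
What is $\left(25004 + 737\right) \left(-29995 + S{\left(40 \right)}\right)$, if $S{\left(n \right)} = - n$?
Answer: $-773130935$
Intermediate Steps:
$\left(25004 + 737\right) \left(-29995 + S{\left(40 \right)}\right) = \left(25004 + 737\right) \left(-29995 - 40\right) = 25741 \left(-29995 - 40\right) = 25741 \left(-30035\right) = -773130935$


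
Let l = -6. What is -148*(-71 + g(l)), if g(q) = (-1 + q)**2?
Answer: 3256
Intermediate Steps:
-148*(-71 + g(l)) = -148*(-71 + (-1 - 6)**2) = -148*(-71 + (-7)**2) = -148*(-71 + 49) = -148*(-22) = 3256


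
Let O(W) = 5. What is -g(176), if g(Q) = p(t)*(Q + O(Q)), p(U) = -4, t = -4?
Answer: 724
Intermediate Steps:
g(Q) = -20 - 4*Q (g(Q) = -4*(Q + 5) = -4*(5 + Q) = -20 - 4*Q)
-g(176) = -(-20 - 4*176) = -(-20 - 704) = -1*(-724) = 724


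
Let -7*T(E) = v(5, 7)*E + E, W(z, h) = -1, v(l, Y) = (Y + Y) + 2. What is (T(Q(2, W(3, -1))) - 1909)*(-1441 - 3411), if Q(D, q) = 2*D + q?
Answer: 65084728/7 ≈ 9.2978e+6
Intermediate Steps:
v(l, Y) = 2 + 2*Y (v(l, Y) = 2*Y + 2 = 2 + 2*Y)
Q(D, q) = q + 2*D
T(E) = -17*E/7 (T(E) = -((2 + 2*7)*E + E)/7 = -((2 + 14)*E + E)/7 = -(16*E + E)/7 = -17*E/7)
(T(Q(2, W(3, -1))) - 1909)*(-1441 - 3411) = (-17*(-1 + 2*2)/7 - 1909)*(-1441 - 3411) = (-17*(-1 + 4)/7 - 1909)*(-4852) = (-17/7*3 - 1909)*(-4852) = (-51/7 - 1909)*(-4852) = -13414/7*(-4852) = 65084728/7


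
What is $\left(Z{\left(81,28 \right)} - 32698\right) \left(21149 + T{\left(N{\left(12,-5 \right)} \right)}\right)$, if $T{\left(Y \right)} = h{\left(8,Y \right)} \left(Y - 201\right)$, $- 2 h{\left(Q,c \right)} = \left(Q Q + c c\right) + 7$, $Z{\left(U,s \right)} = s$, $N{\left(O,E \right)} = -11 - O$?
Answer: $-2886361830$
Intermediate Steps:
$h{\left(Q,c \right)} = - \frac{7}{2} - \frac{Q^{2}}{2} - \frac{c^{2}}{2}$ ($h{\left(Q,c \right)} = - \frac{\left(Q Q + c c\right) + 7}{2} = - \frac{\left(Q^{2} + c^{2}\right) + 7}{2} = - \frac{7 + Q^{2} + c^{2}}{2} = - \frac{7}{2} - \frac{Q^{2}}{2} - \frac{c^{2}}{2}$)
$T{\left(Y \right)} = \left(-201 + Y\right) \left(- \frac{71}{2} - \frac{Y^{2}}{2}\right)$ ($T{\left(Y \right)} = \left(- \frac{7}{2} - \frac{8^{2}}{2} - \frac{Y^{2}}{2}\right) \left(Y - 201\right) = \left(- \frac{7}{2} - 32 - \frac{Y^{2}}{2}\right) \left(-201 + Y\right) = \left(- \frac{71}{2} - \frac{Y^{2}}{2}\right) \left(-201 + Y\right) = \left(-201 + Y\right) \left(- \frac{71}{2} - \frac{Y^{2}}{2}\right)$)
$\left(Z{\left(81,28 \right)} - 32698\right) \left(21149 + T{\left(N{\left(12,-5 \right)} \right)}\right) = \left(28 - 32698\right) \left(21149 - \frac{\left(-201 - 23\right) \left(71 + \left(-11 - 12\right)^{2}\right)}{2}\right) = - 32670 \left(21149 - \frac{\left(-201 - 23\right) \left(71 + \left(-11 - 12\right)^{2}\right)}{2}\right) = - 32670 \left(21149 - \frac{\left(-201 - 23\right) \left(71 + \left(-23\right)^{2}\right)}{2}\right) = - 32670 \left(21149 - - 112 \left(71 + 529\right)\right) = - 32670 \left(21149 - \left(-112\right) 600\right) = - 32670 \left(21149 + 67200\right) = \left(-32670\right) 88349 = -2886361830$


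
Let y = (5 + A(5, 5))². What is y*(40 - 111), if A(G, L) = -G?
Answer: 0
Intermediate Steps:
y = 0 (y = (5 - 1*5)² = (5 - 5)² = 0² = 0)
y*(40 - 111) = 0*(40 - 111) = 0*(-71) = 0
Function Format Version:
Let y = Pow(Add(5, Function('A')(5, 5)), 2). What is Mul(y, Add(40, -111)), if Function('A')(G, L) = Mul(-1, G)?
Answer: 0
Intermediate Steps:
y = 0 (y = Pow(Add(5, Mul(-1, 5)), 2) = Pow(Add(5, -5), 2) = Pow(0, 2) = 0)
Mul(y, Add(40, -111)) = Mul(0, Add(40, -111)) = Mul(0, -71) = 0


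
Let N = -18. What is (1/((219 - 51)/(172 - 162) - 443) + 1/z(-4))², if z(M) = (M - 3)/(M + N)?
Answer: 2194641409/222516889 ≈ 9.8628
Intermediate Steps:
z(M) = (-3 + M)/(-18 + M) (z(M) = (M - 3)/(M - 18) = (-3 + M)/(-18 + M))
(1/((219 - 51)/(172 - 162) - 443) + 1/z(-4))² = (1/((219 - 51)/(172 - 162) - 443) + 1/((-3 - 4)/(-18 - 4)))² = (1/(168/10 - 443) + 1/(-7/(-22)))² = (1/(168*(⅒) - 443) + 1/(-1/22*(-7)))² = (1/(84/5 - 443) + 1/(7/22))² = (1/(-2131/5) + 22/7)² = (-5/2131 + 22/7)² = (46847/14917)² = 2194641409/222516889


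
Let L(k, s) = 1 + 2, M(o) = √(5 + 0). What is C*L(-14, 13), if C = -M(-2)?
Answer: -3*√5 ≈ -6.7082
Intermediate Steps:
M(o) = √5
L(k, s) = 3
C = -√5 ≈ -2.2361
C*L(-14, 13) = -√5*3 = -3*√5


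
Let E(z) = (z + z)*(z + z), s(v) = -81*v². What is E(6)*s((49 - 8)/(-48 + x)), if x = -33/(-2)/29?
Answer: -7328729664/840889 ≈ -8715.5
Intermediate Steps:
x = 33/58 (x = -33*(-½)*(1/29) = (33/2)*(1/29) = 33/58 ≈ 0.56897)
E(z) = 4*z² (E(z) = (2*z)*(2*z) = 4*z²)
E(6)*s((49 - 8)/(-48 + x)) = (4*6²)*(-81*(49 - 8)²/(-48 + 33/58)²) = (4*36)*(-81*(41/(-2751/58))²) = 144*(-81*(41*(-58/2751))²) = 144*(-81*(-2378/2751)²) = 144*(-81*5654884/7568001) = 144*(-50893956/840889) = -7328729664/840889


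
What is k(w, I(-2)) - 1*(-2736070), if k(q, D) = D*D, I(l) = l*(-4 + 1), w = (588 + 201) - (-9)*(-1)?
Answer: 2736106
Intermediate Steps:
w = 780 (w = 789 - 9*1 = 789 - 9 = 780)
I(l) = -3*l (I(l) = l*(-3) = -3*l)
k(q, D) = D²
k(w, I(-2)) - 1*(-2736070) = (-3*(-2))² - 1*(-2736070) = 6² + 2736070 = 36 + 2736070 = 2736106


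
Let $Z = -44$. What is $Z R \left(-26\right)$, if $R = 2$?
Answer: $2288$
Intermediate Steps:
$Z R \left(-26\right) = \left(-44\right) 2 \left(-26\right) = \left(-88\right) \left(-26\right) = 2288$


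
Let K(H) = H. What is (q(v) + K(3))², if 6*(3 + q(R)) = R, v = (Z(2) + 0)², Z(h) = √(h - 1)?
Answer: 1/36 ≈ 0.027778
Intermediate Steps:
Z(h) = √(-1 + h)
v = 1 (v = (√(-1 + 2) + 0)² = (√1 + 0)² = (1 + 0)² = 1² = 1)
q(R) = -3 + R/6
(q(v) + K(3))² = ((-3 + (⅙)*1) + 3)² = ((-3 + ⅙) + 3)² = (-17/6 + 3)² = (⅙)² = 1/36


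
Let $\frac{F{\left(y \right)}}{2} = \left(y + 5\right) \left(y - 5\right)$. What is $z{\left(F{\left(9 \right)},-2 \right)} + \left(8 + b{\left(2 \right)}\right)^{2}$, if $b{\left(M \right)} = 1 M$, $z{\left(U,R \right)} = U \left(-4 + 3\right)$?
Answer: $-12$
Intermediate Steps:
$F{\left(y \right)} = 2 \left(-5 + y\right) \left(5 + y\right)$ ($F{\left(y \right)} = 2 \left(y + 5\right) \left(y - 5\right) = 2 \left(5 + y\right) \left(-5 + y\right) = 2 \left(-5 + y\right) \left(5 + y\right)$)
$z{\left(U,R \right)} = - U$ ($z{\left(U,R \right)} = U \left(-1\right) = - U$)
$b{\left(M \right)} = M$
$z{\left(F{\left(9 \right)},-2 \right)} + \left(8 + b{\left(2 \right)}\right)^{2} = - (-50 + 2 \cdot 9^{2}) + \left(8 + 2\right)^{2} = - (-50 + 2 \cdot 81) + 10^{2} = - (-50 + 162) + 100 = \left(-1\right) 112 + 100 = -112 + 100 = -12$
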